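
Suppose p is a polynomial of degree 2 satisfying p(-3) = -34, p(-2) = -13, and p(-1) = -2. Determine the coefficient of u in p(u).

Write p(u) = au^2 + bu + c. Substituting each data point gives a linear system:
  9a - 3b + c = -34
  4a - 2b + c = -13
  a - b + c = -2
Solving the system yields a = -5, b = -4, c = -1.
So p(u) = -5u² - 4u - 1.
The coefficient of u is -4.

-4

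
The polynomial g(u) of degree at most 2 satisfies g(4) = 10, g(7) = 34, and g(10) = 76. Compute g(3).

Forward differences of the values at u = 4, 7, 10:
  g  : 10  34  76
  Δ  : 24  42
  Δ^2: 18
The second differences are constant, confirming degree 2.
Interpolating (Newton forward form) and evaluating at u = 3 gives g(3) = 6.

6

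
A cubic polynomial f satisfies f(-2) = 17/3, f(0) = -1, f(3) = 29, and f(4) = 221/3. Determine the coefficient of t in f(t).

-4

Write f(t) = at^3 + bt^2 + ct + d. Substituting each data point gives a linear system:
  -8a + 4b - 2c + d = 17/3
  d = -1
  27a + 9b + 3c + d = 29
  64a + 16b + 4c + d = 221/3
Solving the system yields a = 1, b = 5/3, c = -4, d = -1.
So f(t) = t^3 + (5/3)t^2 - 4t - 1.
The coefficient of t is -4.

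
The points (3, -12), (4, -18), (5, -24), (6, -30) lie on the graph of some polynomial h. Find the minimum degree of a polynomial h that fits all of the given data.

Forward differences of the values at x = 3, 4, 5, 6:
  h  : -12  -18  -24  -30
  Δ  : -6  -6  -6
  Δ^2: 0  0
  Δ^3: 0
The first differences are constant (-6) and nonzero, while all higher differences vanish, so the minimal degree is 1.

1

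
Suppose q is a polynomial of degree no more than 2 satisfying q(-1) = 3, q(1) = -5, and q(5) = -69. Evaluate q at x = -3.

-5

Write q(x) = ax^2 + bx + c. Substituting each data point gives a linear system:
  a - b + c = 3
  a + b + c = -5
  25a + 5b + c = -69
Solving the system yields a = -2, b = -4, c = 1.
So q(x) = -2x^2 - 4x + 1.
Then q(-3) = -5.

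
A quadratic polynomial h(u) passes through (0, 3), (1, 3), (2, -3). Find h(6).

Using the Lagrange interpolation formula with nodes 0, 1, 2:
  L_0(u) = (u - 1)(u - 2) / 2
  L_1(u) = u(u - 2) / -1
  L_2(u) = u(u - 1) / 2
Then h(u) = 3·L_0(u) + 3·L_1(u) - 3·L_2(u).
Expanding and collecting terms gives h(u) = -3u^2 + 3u + 3.
Evaluating at u = 6: h(6) = -87.

-87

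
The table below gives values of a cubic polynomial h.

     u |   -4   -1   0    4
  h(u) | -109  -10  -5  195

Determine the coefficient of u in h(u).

Write h(u) = au^3 + bu^2 + cu + d. Substituting each data point gives a linear system:
  -64a + 16b - 4c + d = -109
  -a + b - c + d = -10
  d = -5
  64a + 16b + 4c + d = 195
Solving the system yields a = 2, b = 3, c = 6, d = -5.
So h(u) = 2u^3 + 3u^2 + 6u - 5.
The coefficient of u is 6.

6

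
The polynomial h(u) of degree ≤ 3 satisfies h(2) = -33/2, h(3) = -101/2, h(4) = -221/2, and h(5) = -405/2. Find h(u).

Using the Lagrange interpolation formula with nodes 2, 3, 4, 5:
  L_0(u) = (u - 3)(u - 4)(u - 5) / -6
  L_1(u) = (u - 2)(u - 4)(u - 5) / 2
  L_2(u) = (u - 2)(u - 3)(u - 5) / -2
  L_3(u) = (u - 2)(u - 3)(u - 4) / 6
Then h(u) = -33/2·L_0(u) - 101/2·L_1(u) - 221/2·L_2(u) - 405/2·L_3(u).
Expanding and collecting terms gives h(u) = -u^3 - 4u^2 + 5u - 5/2.
Check: h(2) = -33/2. ✓

h(u) = -u^3 - 4u^2 + 5u - 5/2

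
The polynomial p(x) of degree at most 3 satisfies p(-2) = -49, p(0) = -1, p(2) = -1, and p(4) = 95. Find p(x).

p(x) = 3x^3 - 6x^2 - 1

Write p(x) = ax^3 + bx^2 + cx + d. Substituting each data point gives a linear system:
  -8a + 4b - 2c + d = -49
  d = -1
  8a + 4b + 2c + d = -1
  64a + 16b + 4c + d = 95
Solving the system yields a = 3, b = -6, c = 0, d = -1.
So p(x) = 3x³ - 6x² - 1.
Check: p(4) = 95. ✓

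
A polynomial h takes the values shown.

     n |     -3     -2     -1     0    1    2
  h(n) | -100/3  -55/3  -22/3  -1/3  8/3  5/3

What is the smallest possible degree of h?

Forward differences of the values at n = -3, -2, -1, 0, 1, 2:
  h  : -100/3  -55/3  -22/3  -1/3  8/3  5/3
  Δ  : 15  11  7  3  -1
  Δ^2: -4  -4  -4  -4
  Δ^3: 0  0  0
  Δ^4: 0  0
  Δ^5: 0
The second differences are constant (-4) and nonzero, while all higher differences vanish, so the minimal degree is 2.

2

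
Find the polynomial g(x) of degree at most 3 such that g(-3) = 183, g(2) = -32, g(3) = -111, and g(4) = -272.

g(x) = -5x^3 + 4x^2 - 4x

Write g(x) = ax^3 + bx^2 + cx + d. Substituting each data point gives a linear system:
  -27a + 9b - 3c + d = 183
  8a + 4b + 2c + d = -32
  27a + 9b + 3c + d = -111
  64a + 16b + 4c + d = -272
Solving the system yields a = -5, b = 4, c = -4, d = 0.
So g(x) = -5x^3 + 4x^2 - 4x.
Check: g(2) = -32. ✓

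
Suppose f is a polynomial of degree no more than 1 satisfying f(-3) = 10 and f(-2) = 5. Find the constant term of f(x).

-5

Write f(x) = ax + b. Substituting each data point gives a linear system:
  -3a + b = 10
  -2a + b = 5
Solving the system yields a = -5, b = -5.
So f(x) = -5x - 5.
The constant term is -5.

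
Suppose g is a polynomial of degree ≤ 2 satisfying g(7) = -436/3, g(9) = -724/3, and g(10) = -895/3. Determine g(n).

Write g(n) = an^2 + bn + c. Substituting each data point gives a linear system:
  49a + 7b + c = -436/3
  81a + 9b + c = -724/3
  100a + 10b + c = -895/3
Solving the system yields a = -3, b = 0, c = 5/3.
So g(n) = -3n² + 5/3.
Check: g(9) = -724/3. ✓

g(n) = -3n^2 + 5/3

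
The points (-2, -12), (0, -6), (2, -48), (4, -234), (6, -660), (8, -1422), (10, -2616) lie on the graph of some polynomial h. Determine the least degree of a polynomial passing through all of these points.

3

Forward differences of the values at n = -2, 0, 2, 4, 6, 8, 10:
  h  : -12  -6  -48  -234  -660  -1422  -2616
  Δ  : 6  -42  -186  -426  -762  -1194
  Δ^2: -48  -144  -240  -336  -432
  Δ^3: -96  -96  -96  -96
  Δ^4: 0  0  0
  Δ^5: 0  0
  Δ^6: 0
The third differences are constant (-96) and nonzero, while all higher differences vanish, so the minimal degree is 3.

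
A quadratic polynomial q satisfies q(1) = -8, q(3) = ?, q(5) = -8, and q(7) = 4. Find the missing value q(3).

On equispaced nodes a degree-2 polynomial has vanishing third forward difference, so
  - q(1) + 3·q(3) - 3·q(5) + q(7) = 0.
Substituting the known values and solving for q(3):
  3·q(3) = -36
  q(3) = -12.

-12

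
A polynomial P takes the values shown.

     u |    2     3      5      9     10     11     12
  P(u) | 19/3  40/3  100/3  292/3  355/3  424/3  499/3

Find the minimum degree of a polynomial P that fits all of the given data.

2

Divided differences on the nodes 2, 3, 5, 9, 10, 11, 12:
  order 0: 19/3  40/3  100/3  292/3  355/3  424/3  499/3
  order 1: 7  10  16  21  23  25
  order 2: 1  1  1  1  1
  order 3: 0  0  0  0
  order 4: 0  0  0
  order 5: 0  0
  order 6: 0
The order-2 divided differences are all 1 (nonzero) and every higher order vanishes, so the data lies on a polynomial of degree exactly 2.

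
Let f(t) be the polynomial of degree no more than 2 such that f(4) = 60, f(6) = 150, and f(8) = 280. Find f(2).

Forward differences of the values at t = 4, 6, 8:
  f  : 60  150  280
  Δ  : 90  130
  Δ^2: 40
The second differences are constant, confirming degree 2.
Interpolating (Newton forward form) and evaluating at t = 2 gives f(2) = 10.

10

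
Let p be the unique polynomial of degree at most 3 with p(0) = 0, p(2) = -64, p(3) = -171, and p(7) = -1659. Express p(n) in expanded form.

p(n) = -4n^3 - 5n^2 - 6n

Write p(n) = an^3 + bn^2 + cn + d. Substituting each data point gives a linear system:
  d = 0
  8a + 4b + 2c + d = -64
  27a + 9b + 3c + d = -171
  343a + 49b + 7c + d = -1659
Solving the system yields a = -4, b = -5, c = -6, d = 0.
So p(n) = -4n^3 - 5n^2 - 6n.
Check: p(3) = -171. ✓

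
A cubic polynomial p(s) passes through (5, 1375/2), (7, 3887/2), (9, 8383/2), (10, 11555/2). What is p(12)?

20107/2

Using the Lagrange interpolation formula with nodes 5, 7, 9, 10:
  L_0(s) = (s - 7)(s - 9)(s - 10) / -40
  L_1(s) = (s - 5)(s - 9)(s - 10) / 12
  L_2(s) = (s - 5)(s - 7)(s - 10) / -8
  L_3(s) = (s - 5)(s - 7)(s - 9) / 15
Then p(s) = 1375/2·L_0(s) + 3887/2·L_1(s) + 8383/2·L_2(s) + 11555/2·L_3(s).
Expanding and collecting terms gives p(s) = 6s³ - 2s² - 2s - 5/2.
Evaluating at s = 12: p(12) = 20107/2.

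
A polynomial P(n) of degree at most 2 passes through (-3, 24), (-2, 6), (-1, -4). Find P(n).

P(n) = 4n^2 + 2n - 6

Write P(n) = an^2 + bn + c. Substituting each data point gives a linear system:
  9a - 3b + c = 24
  4a - 2b + c = 6
  a - b + c = -4
Solving the system yields a = 4, b = 2, c = -6.
So P(n) = 4n^2 + 2n - 6.
Check: P(-3) = 24. ✓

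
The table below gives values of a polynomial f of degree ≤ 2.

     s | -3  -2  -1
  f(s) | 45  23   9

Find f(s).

f(s) = 4s^2 - 2s + 3

Using the Lagrange interpolation formula with nodes -3, -2, -1:
  L_0(s) = (s + 2)(s + 1) / 2
  L_1(s) = (s + 3)(s + 1) / -1
  L_2(s) = (s + 3)(s + 2) / 2
Then f(s) = 45·L_0(s) + 23·L_1(s) + 9·L_2(s).
Expanding and collecting terms gives f(s) = 4s^2 - 2s + 3.
Check: f(-2) = 23. ✓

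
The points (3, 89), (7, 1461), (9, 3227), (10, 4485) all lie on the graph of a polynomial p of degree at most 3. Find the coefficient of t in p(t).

Write p(t) = at^3 + bt^2 + ct + d. Substituting each data point gives a linear system:
  27a + 9b + 3c + d = 89
  343a + 49b + 7c + d = 1461
  729a + 81b + 9c + d = 3227
  1000a + 100b + 10c + d = 4485
Solving the system yields a = 5, b = -5, c = -2, d = 5.
So p(t) = 5t³ - 5t² - 2t + 5.
The coefficient of t is -2.

-2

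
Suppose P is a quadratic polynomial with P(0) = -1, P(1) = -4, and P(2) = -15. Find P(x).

Using the Lagrange interpolation formula with nodes 0, 1, 2:
  L_0(x) = (x - 1)(x - 2) / 2
  L_1(x) = x(x - 2) / -1
  L_2(x) = x(x - 1) / 2
Then P(x) = -1·L_0(x) - 4·L_1(x) - 15·L_2(x).
Expanding and collecting terms gives P(x) = -4x^2 + x - 1.
Check: P(2) = -15. ✓

P(x) = -4x^2 + x - 1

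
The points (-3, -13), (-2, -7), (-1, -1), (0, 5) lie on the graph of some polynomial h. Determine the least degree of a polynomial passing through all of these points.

Forward differences of the values at x = -3, -2, -1, 0:
  h  : -13  -7  -1  5
  Δ  : 6  6  6
  Δ^2: 0  0
  Δ^3: 0
The first differences are constant (6) and nonzero, while all higher differences vanish, so the minimal degree is 1.

1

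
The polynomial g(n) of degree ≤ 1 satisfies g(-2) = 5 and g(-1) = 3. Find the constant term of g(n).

Write g(n) = an + b. Substituting each data point gives a linear system:
  -2a + b = 5
  -a + b = 3
Solving the system yields a = -2, b = 1.
So g(n) = -2n + 1.
The constant term is 1.

1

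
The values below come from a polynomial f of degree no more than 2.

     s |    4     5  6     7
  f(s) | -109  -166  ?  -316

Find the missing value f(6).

-235

On equispaced nodes a degree-2 polynomial has vanishing third forward difference, so
  - f(4) + 3·f(5) - 3·f(6) + f(7) = 0.
Substituting the known values and solving for f(6):
  -3·f(6) = 705
  f(6) = -235.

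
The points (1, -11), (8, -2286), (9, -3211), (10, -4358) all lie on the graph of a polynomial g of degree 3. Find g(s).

g(s) = -4s^3 - 3s^2 - 6s + 2

Using the Lagrange interpolation formula with nodes 1, 8, 9, 10:
  L_0(s) = (s - 8)(s - 9)(s - 10) / -504
  L_1(s) = (s - 1)(s - 9)(s - 10) / 14
  L_2(s) = (s - 1)(s - 8)(s - 10) / -8
  L_3(s) = (s - 1)(s - 8)(s - 9) / 18
Then g(s) = -11·L_0(s) - 2286·L_1(s) - 3211·L_2(s) - 4358·L_3(s).
Expanding and collecting terms gives g(s) = -4s^3 - 3s^2 - 6s + 2.
Check: g(1) = -11. ✓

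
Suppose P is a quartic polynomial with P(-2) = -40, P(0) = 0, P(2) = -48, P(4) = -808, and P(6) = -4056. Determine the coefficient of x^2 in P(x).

Write P(x) = ax^4 + bx^3 + cx^2 + dx + e. Substituting each data point gives a linear system:
  16a - 8b + 4c - 2d + e = -40
  e = 0
  16a + 8b + 4c + 2d + e = -48
  256a + 64b + 16c + 4d + e = -808
  1296a + 216b + 36c + 6d + e = -4056
Solving the system yields a = -3, b = -1, c = 1, d = 2, e = 0.
So P(x) = -3x⁴ - x³ + x² + 2x.
The coefficient of x^2 is 1.

1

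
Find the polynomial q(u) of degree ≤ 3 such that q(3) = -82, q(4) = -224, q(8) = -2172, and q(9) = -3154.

Write q(u) = au^3 + bu^2 + cu + d. Substituting each data point gives a linear system:
  27a + 9b + 3c + d = -82
  64a + 16b + 4c + d = -224
  512a + 64b + 8c + d = -2172
  729a + 81b + 9c + d = -3154
Solving the system yields a = -5, b = 6, c = 1, d = -4.
So q(u) = -5u^3 + 6u^2 + u - 4.
Check: q(9) = -3154. ✓

q(u) = -5u^3 + 6u^2 + u - 4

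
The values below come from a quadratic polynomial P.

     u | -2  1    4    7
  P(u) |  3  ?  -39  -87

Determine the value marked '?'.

The 3 known points determine the degree-2 polynomial uniquely.
Write P(u) = au^2 + bu + c. Substituting each data point gives a linear system:
  4a - 2b + c = 3
  16a + 4b + c = -39
  49a + 7b + c = -87
Solving the system yields a = -1, b = -5, c = -3.
So P(u) = -u^2 - 5u - 3.
Then P(1) = -9.

-9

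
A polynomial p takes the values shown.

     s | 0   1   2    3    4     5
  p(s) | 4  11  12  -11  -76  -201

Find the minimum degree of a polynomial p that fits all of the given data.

Forward differences of the values at s = 0, 1, 2, 3, 4, 5:
  p  : 4  11  12  -11  -76  -201
  Δ  : 7  1  -23  -65  -125
  Δ^2: -6  -24  -42  -60
  Δ^3: -18  -18  -18
  Δ^4: 0  0
  Δ^5: 0
The third differences are constant (-18) and nonzero, while all higher differences vanish, so the minimal degree is 3.

3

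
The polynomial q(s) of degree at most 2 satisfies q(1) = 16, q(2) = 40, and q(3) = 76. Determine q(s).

Write q(s) = as^2 + bs + c. Substituting each data point gives a linear system:
  a + b + c = 16
  4a + 2b + c = 40
  9a + 3b + c = 76
Solving the system yields a = 6, b = 6, c = 4.
So q(s) = 6s^2 + 6s + 4.
Check: q(2) = 40. ✓

q(s) = 6s^2 + 6s + 4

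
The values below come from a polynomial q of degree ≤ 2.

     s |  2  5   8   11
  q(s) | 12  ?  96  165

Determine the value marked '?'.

On equispaced nodes a degree-2 polynomial has vanishing third forward difference, so
  - q(2) + 3·q(5) - 3·q(8) + q(11) = 0.
Substituting the known values and solving for q(5):
  3·q(5) = 135
  q(5) = 45.

45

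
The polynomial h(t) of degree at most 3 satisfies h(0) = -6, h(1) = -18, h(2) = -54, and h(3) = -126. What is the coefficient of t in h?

-4

Write h(t) = at^3 + bt^2 + ct + d. Substituting each data point gives a linear system:
  d = -6
  a + b + c + d = -18
  8a + 4b + 2c + d = -54
  27a + 9b + 3c + d = -126
Solving the system yields a = -2, b = -6, c = -4, d = -6.
So h(t) = -2t^3 - 6t^2 - 4t - 6.
The coefficient of t is -4.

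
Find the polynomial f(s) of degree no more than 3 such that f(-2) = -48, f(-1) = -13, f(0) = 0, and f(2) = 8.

f(s) = 2s^3 - 5s^2 + 6s

Write f(s) = as^3 + bs^2 + cs + d. Substituting each data point gives a linear system:
  -8a + 4b - 2c + d = -48
  -a + b - c + d = -13
  d = 0
  8a + 4b + 2c + d = 8
Solving the system yields a = 2, b = -5, c = 6, d = 0.
So f(s) = 2s³ - 5s² + 6s.
Check: f(-2) = -48. ✓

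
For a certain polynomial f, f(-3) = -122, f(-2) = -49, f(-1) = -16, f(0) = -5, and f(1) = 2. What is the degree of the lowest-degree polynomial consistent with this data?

Forward differences of the values at x = -3, -2, -1, 0, 1:
  f  : -122  -49  -16  -5  2
  Δ  : 73  33  11  7
  Δ^2: -40  -22  -4
  Δ^3: 18  18
  Δ^4: 0
The third differences are constant (18) and nonzero, while all higher differences vanish, so the minimal degree is 3.

3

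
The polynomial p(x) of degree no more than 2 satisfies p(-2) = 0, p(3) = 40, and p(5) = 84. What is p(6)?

Write p(x) = ax^2 + bx + c. Substituting each data point gives a linear system:
  4a - 2b + c = 0
  9a + 3b + c = 40
  25a + 5b + c = 84
Solving the system yields a = 2, b = 6, c = 4.
So p(x) = 2x^2 + 6x + 4.
Then p(6) = 112.

112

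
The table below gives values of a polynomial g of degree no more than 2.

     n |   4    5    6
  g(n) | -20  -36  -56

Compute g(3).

Forward differences of the values at n = 4, 5, 6:
  g  : -20  -36  -56
  Δ  : -16  -20
  Δ^2: -4
The second differences are constant, confirming degree 2.
Interpolating (Newton forward form) and evaluating at n = 3 gives g(3) = -8.

-8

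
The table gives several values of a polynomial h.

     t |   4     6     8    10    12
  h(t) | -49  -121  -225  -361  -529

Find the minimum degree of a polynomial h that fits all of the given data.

2

Forward differences of the values at t = 4, 6, 8, 10, 12:
  h  : -49  -121  -225  -361  -529
  Δ  : -72  -104  -136  -168
  Δ^2: -32  -32  -32
  Δ^3: 0  0
  Δ^4: 0
The second differences are constant (-32) and nonzero, while all higher differences vanish, so the minimal degree is 2.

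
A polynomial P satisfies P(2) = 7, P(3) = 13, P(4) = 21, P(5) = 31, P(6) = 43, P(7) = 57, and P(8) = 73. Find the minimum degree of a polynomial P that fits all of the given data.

2

Forward differences of the values at n = 2, 3, 4, 5, 6, 7, 8:
  P  : 7  13  21  31  43  57  73
  Δ  : 6  8  10  12  14  16
  Δ^2: 2  2  2  2  2
  Δ^3: 0  0  0  0
  Δ^4: 0  0  0
  Δ^5: 0  0
  Δ^6: 0
The second differences are constant (2) and nonzero, while all higher differences vanish, so the minimal degree is 2.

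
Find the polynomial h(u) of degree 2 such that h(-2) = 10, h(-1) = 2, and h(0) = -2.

h(u) = 2u^2 - 2u - 2

Write h(u) = au^2 + bu + c. Substituting each data point gives a linear system:
  4a - 2b + c = 10
  a - b + c = 2
  c = -2
Solving the system yields a = 2, b = -2, c = -2.
So h(u) = 2u^2 - 2u - 2.
Check: h(-2) = 10. ✓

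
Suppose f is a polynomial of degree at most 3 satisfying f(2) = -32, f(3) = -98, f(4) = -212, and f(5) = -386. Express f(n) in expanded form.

f(n) = -2n^3 - 6n^2 + 2n + 4

Write f(n) = an^3 + bn^2 + cn + d. Substituting each data point gives a linear system:
  8a + 4b + 2c + d = -32
  27a + 9b + 3c + d = -98
  64a + 16b + 4c + d = -212
  125a + 25b + 5c + d = -386
Solving the system yields a = -2, b = -6, c = 2, d = 4.
So f(n) = -2n³ - 6n² + 2n + 4.
Check: f(2) = -32. ✓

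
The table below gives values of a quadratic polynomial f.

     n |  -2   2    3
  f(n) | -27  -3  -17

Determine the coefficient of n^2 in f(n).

-4

Write f(n) = an^2 + bn + c. Substituting each data point gives a linear system:
  4a - 2b + c = -27
  4a + 2b + c = -3
  9a + 3b + c = -17
Solving the system yields a = -4, b = 6, c = 1.
So f(n) = -4n^2 + 6n + 1.
The leading coefficient is -4.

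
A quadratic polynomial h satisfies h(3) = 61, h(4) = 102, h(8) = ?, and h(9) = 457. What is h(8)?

366

The 3 known points determine the degree-2 polynomial uniquely.
Write h(t) = at^2 + bt + c. Substituting each data point gives a linear system:
  9a + 3b + c = 61
  16a + 4b + c = 102
  81a + 9b + c = 457
Solving the system yields a = 5, b = 6, c = -2.
So h(t) = 5t^2 + 6t - 2.
Then h(8) = 366.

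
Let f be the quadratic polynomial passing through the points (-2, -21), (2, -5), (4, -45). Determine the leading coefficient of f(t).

-4

Write f(t) = at^2 + bt + c. Substituting each data point gives a linear system:
  4a - 2b + c = -21
  4a + 2b + c = -5
  16a + 4b + c = -45
Solving the system yields a = -4, b = 4, c = 3.
So f(t) = -4t² + 4t + 3.
The leading coefficient is -4.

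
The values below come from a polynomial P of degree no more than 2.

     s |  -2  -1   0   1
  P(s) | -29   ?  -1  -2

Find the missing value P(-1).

-10

On equispaced nodes a degree-2 polynomial has vanishing third forward difference, so
  - P(-2) + 3·P(-1) - 3·P(0) + P(1) = 0.
Substituting the known values and solving for P(-1):
  3·P(-1) = -30
  P(-1) = -10.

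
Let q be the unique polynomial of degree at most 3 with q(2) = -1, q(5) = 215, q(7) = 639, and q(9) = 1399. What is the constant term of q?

Write q(n) = an^3 + bn^2 + cn + d. Substituting each data point gives a linear system:
  8a + 4b + 2c + d = -1
  125a + 25b + 5c + d = 215
  343a + 49b + 7c + d = 639
  729a + 81b + 9c + d = 1399
Solving the system yields a = 2, b = 0, c = -6, d = -5.
So q(n) = 2n^3 - 6n - 5.
The constant term is -5.

-5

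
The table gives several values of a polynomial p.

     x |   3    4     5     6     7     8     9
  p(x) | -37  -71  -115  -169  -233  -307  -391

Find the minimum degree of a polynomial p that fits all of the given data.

Forward differences of the values at x = 3, 4, 5, 6, 7, 8, 9:
  p  : -37  -71  -115  -169  -233  -307  -391
  Δ  : -34  -44  -54  -64  -74  -84
  Δ^2: -10  -10  -10  -10  -10
  Δ^3: 0  0  0  0
  Δ^4: 0  0  0
  Δ^5: 0  0
  Δ^6: 0
The second differences are constant (-10) and nonzero, while all higher differences vanish, so the minimal degree is 2.

2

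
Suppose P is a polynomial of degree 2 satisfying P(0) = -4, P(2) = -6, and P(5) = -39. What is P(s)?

Write P(s) = as^2 + bs + c. Substituting each data point gives a linear system:
  c = -4
  4a + 2b + c = -6
  25a + 5b + c = -39
Solving the system yields a = -2, b = 3, c = -4.
So P(s) = -2s^2 + 3s - 4.
Check: P(2) = -6. ✓

P(s) = -2s^2 + 3s - 4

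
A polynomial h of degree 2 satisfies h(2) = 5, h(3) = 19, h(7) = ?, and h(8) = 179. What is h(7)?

The 3 known points determine the degree-2 polynomial uniquely.
Write h(n) = an^2 + bn + c. Substituting each data point gives a linear system:
  4a + 2b + c = 5
  9a + 3b + c = 19
  64a + 8b + c = 179
Solving the system yields a = 3, b = -1, c = -5.
So h(n) = 3n^2 - n - 5.
Then h(7) = 135.

135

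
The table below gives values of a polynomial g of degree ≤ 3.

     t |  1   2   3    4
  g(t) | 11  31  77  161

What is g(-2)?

-13

Write g(t) = at^3 + bt^2 + ct + d. Substituting each data point gives a linear system:
  a + b + c + d = 11
  8a + 4b + 2c + d = 31
  27a + 9b + 3c + d = 77
  64a + 16b + 4c + d = 161
Solving the system yields a = 2, b = 1, c = 3, d = 5.
So g(t) = 2t^3 + t^2 + 3t + 5.
Then g(-2) = -13.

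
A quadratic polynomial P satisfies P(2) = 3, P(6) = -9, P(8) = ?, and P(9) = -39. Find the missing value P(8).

The 3 known points determine the degree-2 polynomial uniquely.
Write P(s) = as^2 + bs + c. Substituting each data point gives a linear system:
  4a + 2b + c = 3
  36a + 6b + c = -9
  81a + 9b + c = -39
Solving the system yields a = -1, b = 5, c = -3.
So P(s) = -s² + 5s - 3.
Then P(8) = -27.

-27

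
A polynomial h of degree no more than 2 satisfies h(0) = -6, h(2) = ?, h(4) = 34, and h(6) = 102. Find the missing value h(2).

The 3 known points determine the degree-2 polynomial uniquely.
Write h(s) = as^2 + bs + c. Substituting each data point gives a linear system:
  c = -6
  16a + 4b + c = 34
  36a + 6b + c = 102
Solving the system yields a = 4, b = -6, c = -6.
So h(s) = 4s² - 6s - 6.
Then h(2) = -2.

-2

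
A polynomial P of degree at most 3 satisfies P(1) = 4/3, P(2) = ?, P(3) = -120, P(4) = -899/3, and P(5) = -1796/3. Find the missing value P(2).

-89/3

The 4 known points determine the degree-3 polynomial uniquely.
Write P(u) = au^3 + bu^2 + cu + d. Substituting each data point gives a linear system:
  a + b + c + d = 4/3
  27a + 9b + 3c + d = -120
  64a + 16b + 4c + d = -899/3
  125a + 25b + 5c + d = -1796/3
Solving the system yields a = -5, b = 1/3, c = 3, d = 3.
So P(u) = -5u^3 + (1/3)u^2 + 3u + 3.
Then P(2) = -89/3.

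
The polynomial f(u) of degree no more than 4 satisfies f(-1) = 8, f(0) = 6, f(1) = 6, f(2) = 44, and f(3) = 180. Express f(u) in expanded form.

f(u) = u^4 + 4u^3 - 5u + 6

Write f(u) = au^4 + bu^3 + cu^2 + du + e. Substituting each data point gives a linear system:
  a - b + c - d + e = 8
  e = 6
  a + b + c + d + e = 6
  16a + 8b + 4c + 2d + e = 44
  81a + 27b + 9c + 3d + e = 180
Solving the system yields a = 1, b = 4, c = 0, d = -5, e = 6.
So f(u) = u⁴ + 4u³ - 5u + 6.
Check: f(2) = 44. ✓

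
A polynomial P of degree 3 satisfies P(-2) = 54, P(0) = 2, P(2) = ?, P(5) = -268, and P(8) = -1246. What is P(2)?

The 4 known points determine the degree-3 polynomial uniquely.
Write P(n) = an^3 + bn^2 + cn + d. Substituting each data point gives a linear system:
  -8a + 4b - 2c + d = 54
  d = 2
  125a + 25b + 5c + d = -268
  512a + 64b + 8c + d = -1246
Solving the system yields a = -3, b = 5, c = -4, d = 2.
So P(n) = -3n³ + 5n² - 4n + 2.
Then P(2) = -10.

-10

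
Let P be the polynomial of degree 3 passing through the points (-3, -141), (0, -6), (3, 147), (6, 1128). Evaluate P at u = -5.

Forward differences of the values at u = -3, 0, 3, 6:
  P  : -141  -6  147  1128
  Δ  : 135  153  981
  Δ^2: 18  828
  Δ^3: 810
The third differences are constant, confirming degree 3.
Interpolating (Newton forward form) and evaluating at u = -5 gives P(-5) = -621.

-621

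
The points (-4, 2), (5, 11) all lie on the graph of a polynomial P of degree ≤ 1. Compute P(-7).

Write P(n) = an + b. Substituting each data point gives a linear system:
  -4a + b = 2
  5a + b = 11
Solving the system yields a = 1, b = 6.
So P(n) = n + 6.
Then P(-7) = -1.

-1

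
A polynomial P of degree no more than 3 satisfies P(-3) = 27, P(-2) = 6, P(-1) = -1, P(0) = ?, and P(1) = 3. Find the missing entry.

On equispaced nodes a degree-3 polynomial has vanishing fourth forward difference, so
  P(-3) - 4·P(-2) + 6·P(-1) - 4·P(0) + P(1) = 0.
Substituting the known values and solving for P(0):
  -4·P(0) = 0
  P(0) = 0.

0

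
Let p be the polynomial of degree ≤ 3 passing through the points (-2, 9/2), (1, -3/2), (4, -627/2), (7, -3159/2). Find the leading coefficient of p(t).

Write p(t) = at^3 + bt^2 + ct + d. Substituting each data point gives a linear system:
  -8a + 4b - 2c + d = 9/2
  a + b + c + d = -3/2
  64a + 16b + 4c + d = -627/2
  343a + 49b + 7c + d = -3159/2
Solving the system yields a = -4, b = -5, c = 5, d = 5/2.
So p(t) = -4t³ - 5t² + 5t + 5/2.
The leading coefficient is -4.

-4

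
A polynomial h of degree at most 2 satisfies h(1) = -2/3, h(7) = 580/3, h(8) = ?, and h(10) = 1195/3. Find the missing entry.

761/3

The 3 known points determine the degree-2 polynomial uniquely.
Write h(x) = ax^2 + bx + c. Substituting each data point gives a linear system:
  a + b + c = -2/3
  49a + 7b + c = 580/3
  100a + 10b + c = 1195/3
Solving the system yields a = 4, b = 1/3, c = -5.
So h(x) = 4x^2 + (1/3)x - 5.
Then h(8) = 761/3.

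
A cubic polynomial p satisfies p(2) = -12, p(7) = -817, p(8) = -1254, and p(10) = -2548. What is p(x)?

p(x) = -3x^3 + 5x^2 - 5x + 2

Using the Lagrange interpolation formula with nodes 2, 7, 8, 10:
  L_0(x) = (x - 7)(x - 8)(x - 10) / -240
  L_1(x) = (x - 2)(x - 8)(x - 10) / 15
  L_2(x) = (x - 2)(x - 7)(x - 10) / -12
  L_3(x) = (x - 2)(x - 7)(x - 8) / 48
Then p(x) = -12·L_0(x) - 817·L_1(x) - 1254·L_2(x) - 2548·L_3(x).
Expanding and collecting terms gives p(x) = -3x^3 + 5x^2 - 5x + 2.
Check: p(8) = -1254. ✓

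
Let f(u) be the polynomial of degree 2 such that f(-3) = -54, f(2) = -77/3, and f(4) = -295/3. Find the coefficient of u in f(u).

-1/3

Write f(u) = au^2 + bu + c. Substituting each data point gives a linear system:
  9a - 3b + c = -54
  4a + 2b + c = -77/3
  16a + 4b + c = -295/3
Solving the system yields a = -6, b = -1/3, c = -1.
So f(u) = -6u^2 - (1/3)u - 1.
The coefficient of u is -1/3.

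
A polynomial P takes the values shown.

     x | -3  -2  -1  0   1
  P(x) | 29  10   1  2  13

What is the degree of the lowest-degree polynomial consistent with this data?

2

Forward differences of the values at x = -3, -2, -1, 0, 1:
  P  : 29  10  1  2  13
  Δ  : -19  -9  1  11
  Δ^2: 10  10  10
  Δ^3: 0  0
  Δ^4: 0
The second differences are constant (10) and nonzero, while all higher differences vanish, so the minimal degree is 2.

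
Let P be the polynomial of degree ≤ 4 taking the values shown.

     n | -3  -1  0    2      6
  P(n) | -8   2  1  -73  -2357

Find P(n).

P(n) = -n^4 - 4n^3 - 5n^2 - 3n + 1

Write P(n) = an^4 + bn^3 + cn^2 + dn + e. Substituting each data point gives a linear system:
  81a - 27b + 9c - 3d + e = -8
  a - b + c - d + e = 2
  e = 1
  16a + 8b + 4c + 2d + e = -73
  1296a + 216b + 36c + 6d + e = -2357
Solving the system yields a = -1, b = -4, c = -5, d = -3, e = 1.
So P(n) = -n^4 - 4n^3 - 5n^2 - 3n + 1.
Check: P(-1) = 2. ✓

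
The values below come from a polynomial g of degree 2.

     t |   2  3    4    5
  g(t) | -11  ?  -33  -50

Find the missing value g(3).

The 3 known points determine the degree-2 polynomial uniquely.
Write g(t) = at^2 + bt + c. Substituting each data point gives a linear system:
  4a + 2b + c = -11
  16a + 4b + c = -33
  25a + 5b + c = -50
Solving the system yields a = -2, b = 1, c = -5.
So g(t) = -2t^2 + t - 5.
Then g(3) = -20.

-20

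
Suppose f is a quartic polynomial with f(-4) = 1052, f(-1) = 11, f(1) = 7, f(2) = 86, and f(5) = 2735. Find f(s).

f(s) = 4s^4 + s^3 + 5s^2 - 3s

Write f(s) = as^4 + bs^3 + cs^2 + ds + e. Substituting each data point gives a linear system:
  256a - 64b + 16c - 4d + e = 1052
  a - b + c - d + e = 11
  a + b + c + d + e = 7
  16a + 8b + 4c + 2d + e = 86
  625a + 125b + 25c + 5d + e = 2735
Solving the system yields a = 4, b = 1, c = 5, d = -3, e = 0.
So f(s) = 4s⁴ + s³ + 5s² - 3s.
Check: f(-1) = 11. ✓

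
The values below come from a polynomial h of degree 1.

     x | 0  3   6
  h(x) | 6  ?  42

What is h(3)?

24

On equispaced nodes a degree-1 polynomial has vanishing second forward difference, so
  h(0) - 2·h(3) + h(6) = 0.
Substituting the known values and solving for h(3):
  -2·h(3) = -48
  h(3) = 24.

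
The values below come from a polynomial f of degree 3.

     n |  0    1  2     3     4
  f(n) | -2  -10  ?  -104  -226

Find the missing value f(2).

-38

The 4 known points determine the degree-3 polynomial uniquely.
Write f(n) = an^3 + bn^2 + cn + d. Substituting each data point gives a linear system:
  d = -2
  a + b + c + d = -10
  27a + 9b + 3c + d = -104
  64a + 16b + 4c + d = -226
Solving the system yields a = -3, b = -1, c = -4, d = -2.
So f(n) = -3n^3 - n^2 - 4n - 2.
Then f(2) = -38.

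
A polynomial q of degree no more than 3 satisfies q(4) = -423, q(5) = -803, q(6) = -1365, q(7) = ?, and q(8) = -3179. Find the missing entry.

The 4 known points determine the degree-3 polynomial uniquely.
Write q(x) = ax^3 + bx^2 + cx + d. Substituting each data point gives a linear system:
  64a + 16b + 4c + d = -423
  125a + 25b + 5c + d = -803
  216a + 36b + 6c + d = -1365
  512a + 64b + 8c + d = -3179
Solving the system yields a = -6, b = -1, c = -5, d = -3.
So q(x) = -6x^3 - x^2 - 5x - 3.
Then q(7) = -2145.

-2145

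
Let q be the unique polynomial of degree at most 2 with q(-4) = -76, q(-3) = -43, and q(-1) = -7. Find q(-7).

Write q(u) = au^2 + bu + c. Substituting each data point gives a linear system:
  16a - 4b + c = -76
  9a - 3b + c = -43
  a - b + c = -7
Solving the system yields a = -5, b = -2, c = -4.
So q(u) = -5u² - 2u - 4.
Then q(-7) = -235.

-235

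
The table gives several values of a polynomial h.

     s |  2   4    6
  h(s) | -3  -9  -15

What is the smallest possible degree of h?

1

Forward differences of the values at s = 2, 4, 6:
  h  : -3  -9  -15
  Δ  : -6  -6
  Δ^2: 0
The first differences are constant (-6) and nonzero, while all higher differences vanish, so the minimal degree is 1.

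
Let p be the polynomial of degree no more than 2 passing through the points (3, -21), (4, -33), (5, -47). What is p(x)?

Using the Lagrange interpolation formula with nodes 3, 4, 5:
  L_0(x) = (x - 4)(x - 5) / 2
  L_1(x) = (x - 3)(x - 5) / -1
  L_2(x) = (x - 3)(x - 4) / 2
Then p(x) = -21·L_0(x) - 33·L_1(x) - 47·L_2(x).
Expanding and collecting terms gives p(x) = -x^2 - 5x + 3.
Check: p(5) = -47. ✓

p(x) = -x^2 - 5x + 3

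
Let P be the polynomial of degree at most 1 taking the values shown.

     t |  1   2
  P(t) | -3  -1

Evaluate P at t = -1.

-7

Write P(t) = at + b. Substituting each data point gives a linear system:
  a + b = -3
  2a + b = -1
Solving the system yields a = 2, b = -5.
So P(t) = 2t - 5.
Then P(-1) = -7.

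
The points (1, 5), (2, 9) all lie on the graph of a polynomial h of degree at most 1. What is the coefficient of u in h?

4

Write h(u) = au + b. Substituting each data point gives a linear system:
  a + b = 5
  2a + b = 9
Solving the system yields a = 4, b = 1.
So h(u) = 4u + 1.
The leading coefficient is 4.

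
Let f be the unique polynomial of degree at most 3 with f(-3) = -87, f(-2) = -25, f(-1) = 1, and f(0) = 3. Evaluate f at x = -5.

Forward differences of the values at x = -3, -2, -1, 0:
  f  : -87  -25  1  3
  Δ  : 62  26  2
  Δ^2: -36  -24
  Δ^3: 12
The third differences are constant, confirming degree 3.
Interpolating (Newton forward form) and evaluating at x = -5 gives f(-5) = -367.

-367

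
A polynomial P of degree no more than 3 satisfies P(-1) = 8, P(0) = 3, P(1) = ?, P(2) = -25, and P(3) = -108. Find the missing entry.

2

On equispaced nodes a degree-3 polynomial has vanishing fourth forward difference, so
  P(-1) - 4·P(0) + 6·P(1) - 4·P(2) + P(3) = 0.
Substituting the known values and solving for P(1):
  6·P(1) = 12
  P(1) = 2.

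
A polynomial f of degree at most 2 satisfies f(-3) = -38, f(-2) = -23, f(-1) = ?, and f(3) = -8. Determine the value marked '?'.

-12

The 3 known points determine the degree-2 polynomial uniquely.
Write f(x) = ax^2 + bx + c. Substituting each data point gives a linear system:
  9a - 3b + c = -38
  4a - 2b + c = -23
  9a + 3b + c = -8
Solving the system yields a = -2, b = 5, c = -5.
So f(x) = -2x^2 + 5x - 5.
Then f(-1) = -12.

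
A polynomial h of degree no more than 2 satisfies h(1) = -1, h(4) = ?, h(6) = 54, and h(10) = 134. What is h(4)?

The 3 known points determine the degree-2 polynomial uniquely.
Write h(x) = ax^2 + bx + c. Substituting each data point gives a linear system:
  a + b + c = -1
  36a + 6b + c = 54
  100a + 10b + c = 134
Solving the system yields a = 1, b = 4, c = -6.
So h(x) = x^2 + 4x - 6.
Then h(4) = 26.

26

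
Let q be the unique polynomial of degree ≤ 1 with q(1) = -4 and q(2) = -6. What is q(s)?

q(s) = -2s - 2

Using the Lagrange interpolation formula with nodes 1, 2:
  L_0(s) = (s - 2) / -1
  L_1(s) = (s - 1) / 1
Then q(s) = -4·L_0(s) - 6·L_1(s).
Expanding and collecting terms gives q(s) = -2s - 2.
Check: q(2) = -6. ✓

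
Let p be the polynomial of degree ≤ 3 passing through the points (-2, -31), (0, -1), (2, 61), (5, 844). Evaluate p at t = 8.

3319

Using the Lagrange interpolation formula with nodes -2, 0, 2, 5:
  L_0(t) = t(t - 2)(t - 5) / -56
  L_1(t) = (t + 2)(t - 2)(t - 5) / 20
  L_2(t) = (t + 2)t(t - 5) / -24
  L_3(t) = (t + 2)t(t - 2) / 105
Then p(t) = -31·L_0(t) - 1·L_1(t) + 61·L_2(t) + 844·L_3(t).
Expanding and collecting terms gives p(t) = 6t^3 + 4t^2 - t - 1.
Evaluating at t = 8: p(8) = 3319.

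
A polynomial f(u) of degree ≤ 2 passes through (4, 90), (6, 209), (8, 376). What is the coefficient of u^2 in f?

Write f(u) = au^2 + bu + c. Substituting each data point gives a linear system:
  16a + 4b + c = 90
  36a + 6b + c = 209
  64a + 8b + c = 376
Solving the system yields a = 6, b = -1/2, c = -4.
So f(u) = 6u^2 - (1/2)u - 4.
The leading coefficient is 6.

6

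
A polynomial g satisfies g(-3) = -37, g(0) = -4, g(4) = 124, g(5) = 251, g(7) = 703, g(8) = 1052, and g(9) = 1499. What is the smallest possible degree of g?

3

Divided differences on the nodes -3, 0, 4, 5, 7, 8, 9:
  order 0: -37  -4  124  251  703  1052  1499
  order 1: 11  32  127  226  349  447
  order 2: 3  19  33  41  49
  order 3: 2  2  2  2
  order 4: 0  0  0
  order 5: 0  0
  order 6: 0
The order-3 divided differences are all 2 (nonzero) and every higher order vanishes, so the data lies on a polynomial of degree exactly 3.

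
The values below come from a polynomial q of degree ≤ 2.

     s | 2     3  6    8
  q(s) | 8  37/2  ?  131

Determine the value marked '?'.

74

The 3 known points determine the degree-2 polynomial uniquely.
Write q(s) = as^2 + bs + c. Substituting each data point gives a linear system:
  4a + 2b + c = 8
  9a + 3b + c = 37/2
  64a + 8b + c = 131
Solving the system yields a = 2, b = 1/2, c = -1.
So q(s) = 2s² + (1/2)s - 1.
Then q(6) = 74.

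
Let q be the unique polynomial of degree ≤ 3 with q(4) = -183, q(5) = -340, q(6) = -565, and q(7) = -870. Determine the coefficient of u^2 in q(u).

-4

Write q(u) = au^3 + bu^2 + cu + d. Substituting each data point gives a linear system:
  64a + 16b + 4c + d = -183
  125a + 25b + 5c + d = -340
  216a + 36b + 6c + d = -565
  343a + 49b + 7c + d = -870
Solving the system yields a = -2, b = -4, c = 1, d = 5.
So q(u) = -2u^3 - 4u^2 + u + 5.
The coefficient of u^2 is -4.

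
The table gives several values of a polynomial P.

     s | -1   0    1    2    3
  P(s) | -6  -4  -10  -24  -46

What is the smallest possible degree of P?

Forward differences of the values at s = -1, 0, 1, 2, 3:
  P  : -6  -4  -10  -24  -46
  Δ  : 2  -6  -14  -22
  Δ^2: -8  -8  -8
  Δ^3: 0  0
  Δ^4: 0
The second differences are constant (-8) and nonzero, while all higher differences vanish, so the minimal degree is 2.

2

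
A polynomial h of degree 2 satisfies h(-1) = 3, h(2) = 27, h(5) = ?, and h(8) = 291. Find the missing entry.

123

The 3 known points determine the degree-2 polynomial uniquely.
Write h(x) = ax^2 + bx + c. Substituting each data point gives a linear system:
  a - b + c = 3
  4a + 2b + c = 27
  64a + 8b + c = 291
Solving the system yields a = 4, b = 4, c = 3.
So h(x) = 4x^2 + 4x + 3.
Then h(5) = 123.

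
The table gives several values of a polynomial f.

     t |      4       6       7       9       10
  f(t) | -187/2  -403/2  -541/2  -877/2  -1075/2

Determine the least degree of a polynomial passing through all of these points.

2

Divided differences on the nodes 4, 6, 7, 9, 10:
  order 0: -187/2  -403/2  -541/2  -877/2  -1075/2
  order 1: -54  -69  -84  -99
  order 2: -5  -5  -5
  order 3: 0  0
  order 4: 0
The order-2 divided differences are all -5 (nonzero) and every higher order vanishes, so the data lies on a polynomial of degree exactly 2.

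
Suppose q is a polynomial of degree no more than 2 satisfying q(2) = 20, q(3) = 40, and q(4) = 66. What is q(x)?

Write q(x) = ax^2 + bx + c. Substituting each data point gives a linear system:
  4a + 2b + c = 20
  9a + 3b + c = 40
  16a + 4b + c = 66
Solving the system yields a = 3, b = 5, c = -2.
So q(x) = 3x^2 + 5x - 2.
Check: q(4) = 66. ✓

q(x) = 3x^2 + 5x - 2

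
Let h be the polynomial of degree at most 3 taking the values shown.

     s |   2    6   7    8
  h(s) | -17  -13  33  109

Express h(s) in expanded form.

Write h(s) = as^3 + bs^2 + cs + d. Substituting each data point gives a linear system:
  8a + 4b + 2c + d = -17
  216a + 36b + 6c + d = -13
  343a + 49b + 7c + d = 33
  512a + 64b + 8c + d = 109
Solving the system yields a = 1, b = -6, c = -3, d = 5.
So h(s) = s^3 - 6s^2 - 3s + 5.
Check: h(7) = 33. ✓

h(s) = s^3 - 6s^2 - 3s + 5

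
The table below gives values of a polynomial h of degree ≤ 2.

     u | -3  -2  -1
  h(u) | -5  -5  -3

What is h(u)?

Using the Lagrange interpolation formula with nodes -3, -2, -1:
  L_0(u) = (u + 2)(u + 1) / 2
  L_1(u) = (u + 3)(u + 1) / -1
  L_2(u) = (u + 3)(u + 2) / 2
Then h(u) = -5·L_0(u) - 5·L_1(u) - 3·L_2(u).
Expanding and collecting terms gives h(u) = u² + 5u + 1.
Check: h(-1) = -3. ✓

h(u) = u^2 + 5u + 1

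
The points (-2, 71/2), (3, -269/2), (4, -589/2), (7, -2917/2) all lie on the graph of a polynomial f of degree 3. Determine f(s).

Write f(s) = as^3 + bs^2 + cs + d. Substituting each data point gives a linear system:
  -8a + 4b - 2c + d = 71/2
  27a + 9b + 3c + d = -269/2
  64a + 16b + 4c + d = -589/2
  343a + 49b + 7c + d = -2917/2
Solving the system yields a = -4, b = -1, c = -5, d = -5/2.
So f(s) = -4s^3 - s^2 - 5s - 5/2.
Check: f(7) = -2917/2. ✓

f(s) = -4s^3 - s^2 - 5s - 5/2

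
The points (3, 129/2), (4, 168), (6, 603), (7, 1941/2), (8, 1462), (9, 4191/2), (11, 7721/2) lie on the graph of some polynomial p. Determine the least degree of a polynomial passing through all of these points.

Divided differences on the nodes 3, 4, 6, 7, 8, 9, 11:
  order 0: 129/2  168  603  1941/2  1462  4191/2  7721/2
  order 1: 207/2  435/2  735/2  983/2  1267/2  1765/2
  order 2: 38  50  62  71  83
  order 3: 3  3  3  3
  order 4: 0  0  0
  order 5: 0  0
  order 6: 0
The order-3 divided differences are all 3 (nonzero) and every higher order vanishes, so the data lies on a polynomial of degree exactly 3.

3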